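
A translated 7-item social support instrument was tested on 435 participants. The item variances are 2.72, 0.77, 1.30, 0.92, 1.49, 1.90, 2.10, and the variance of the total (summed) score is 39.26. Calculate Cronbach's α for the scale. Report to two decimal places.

Σσ²ᵢ = 2.72 + 0.77 + 1.30 + 0.92 + 1.49 + 1.90 + 2.10 = 11.20
α = (k/(k−1))·(1 − Σσ²ᵢ/σ²_total) = (7/6)·(1 − 11.20/39.26) = 0.83

α = 0.83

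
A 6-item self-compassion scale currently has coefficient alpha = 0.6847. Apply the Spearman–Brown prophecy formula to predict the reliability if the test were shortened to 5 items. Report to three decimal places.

Length factor m = 5/6 = 0.8333
α' = m·α / (1 − (1−m)·α)
   = 5/6 × 0.6847 / (1 − (1 − 5/6) × 0.6847)
   = 0.5706 / 0.8859 = 0.644

predicted reliability = 0.644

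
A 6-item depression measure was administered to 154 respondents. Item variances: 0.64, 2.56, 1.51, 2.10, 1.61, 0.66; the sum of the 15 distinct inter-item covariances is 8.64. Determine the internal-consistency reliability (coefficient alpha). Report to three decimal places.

coefficient alpha = 0.787

sum of item variances = 0.64 + 2.56 + 1.51 + 2.10 + 1.61 + 0.66 = 9.08
Sum of distinct covariances = 8.64
σ²_total = sum of item variances + 2·Σcov = 9.08 + 2 × 8.64 = 26.36
α = (6/5)·(1 − 9.08/26.36) = 0.787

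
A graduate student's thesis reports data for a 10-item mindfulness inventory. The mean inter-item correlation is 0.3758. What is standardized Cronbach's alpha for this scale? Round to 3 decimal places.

α = 0.858

Standardized α = k·r̄ / (1 + (k−1)·r̄) = 10 × 0.3758 / (1 + 9 × 0.3758)
  = 3.7580 / 4.3822 = 0.858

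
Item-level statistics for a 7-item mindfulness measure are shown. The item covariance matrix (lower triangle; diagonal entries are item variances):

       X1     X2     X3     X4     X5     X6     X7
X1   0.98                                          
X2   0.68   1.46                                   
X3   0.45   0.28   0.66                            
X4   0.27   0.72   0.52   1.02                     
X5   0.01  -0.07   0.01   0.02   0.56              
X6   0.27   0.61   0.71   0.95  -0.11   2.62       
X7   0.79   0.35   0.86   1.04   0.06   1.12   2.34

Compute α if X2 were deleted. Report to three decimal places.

Remaining items: X1, X3, X4, X5, X6, X7 (k = 6).
ΣVar(i) = 0.98 + 0.66 + 1.02 + 0.56 + 2.62 + 2.34 = 8.18
σ²_total = 8.18 + 2 × 6.97 = 22.12
α (item deleted) = (6/5)·(1 − 8.18/22.12) = 0.756

α = 0.756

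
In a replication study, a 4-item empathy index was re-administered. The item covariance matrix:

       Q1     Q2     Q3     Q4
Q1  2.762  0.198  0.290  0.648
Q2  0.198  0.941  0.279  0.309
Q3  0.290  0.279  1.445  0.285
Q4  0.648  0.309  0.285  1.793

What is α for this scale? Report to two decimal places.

Σσᵢ² = 2.762 + 0.941 + 1.445 + 1.793 = 6.941
Sum of the distinct covariances = 2.009
Var(T) = 6.941 + 2 × 2.009 = 10.959
α = (k/(k−1))·(1 − Σσᵢ²/Var(T)) = (4/3)·(1 − 6.941/10.959) = 0.49

α = 0.49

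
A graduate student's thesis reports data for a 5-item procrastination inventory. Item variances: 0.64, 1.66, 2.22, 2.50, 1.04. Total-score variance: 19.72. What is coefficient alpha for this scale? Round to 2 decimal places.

coefficient alpha = 0.74

Σσ²ᵢ = 0.64 + 1.66 + 2.22 + 2.50 + 1.04 = 8.06
α = (k/(k−1))·(1 − Σσ²ᵢ/Var(T)) = (5/4)·(1 − 8.06/19.72) = 0.74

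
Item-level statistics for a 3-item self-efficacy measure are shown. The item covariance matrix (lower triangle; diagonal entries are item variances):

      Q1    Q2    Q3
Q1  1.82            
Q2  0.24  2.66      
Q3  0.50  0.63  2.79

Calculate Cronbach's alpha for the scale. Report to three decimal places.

sum of item variances = 1.82 + 2.66 + 2.79 = 7.27
Σ_{i<j} σ_ij = 1.37
total variance = 7.27 + 2 × 1.37 = 10.01
α = (k/(k−1))·(1 − sum of item variances/total variance) = (3/2)·(1 − 7.27/10.01) = 0.411

α = 0.411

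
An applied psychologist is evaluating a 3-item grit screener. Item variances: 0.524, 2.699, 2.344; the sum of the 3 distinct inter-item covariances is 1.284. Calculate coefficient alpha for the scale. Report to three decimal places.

α = 0.474

sum of item variances = 0.524 + 2.699 + 2.344 = 5.567
Sum of distinct covariances = 1.284
σ²_total = sum of item variances + 2·Σcov = 5.567 + 2 × 1.284 = 8.135
α = (3/2)·(1 − 5.567/8.135) = 0.474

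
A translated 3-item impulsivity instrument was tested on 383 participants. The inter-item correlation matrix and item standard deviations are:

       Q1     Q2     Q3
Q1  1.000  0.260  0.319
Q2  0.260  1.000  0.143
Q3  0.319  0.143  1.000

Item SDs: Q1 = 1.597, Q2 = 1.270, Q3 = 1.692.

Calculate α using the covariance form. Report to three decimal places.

Σσ²ᵢ = 1.597² + 1.270² + 1.692² = 7.0262
Covariances σ_ij = r_ij · s_i · s_j:
  σ(Q1,Q2) = 0.260 × 1.597 × 1.270 = 0.5273
  σ(Q1,Q3) = 0.319 × 1.597 × 1.692 = 0.8620
  σ(Q2,Q3) = 0.143 × 1.270 × 1.692 = 0.3073
σ²_T = Σσ²ᵢ + 2·Σσ_ij = 7.0262 + 2 × 1.6966 = 10.4194
α = (3/2)·(1 − 7.0262/10.4194) = 0.488

α = 0.488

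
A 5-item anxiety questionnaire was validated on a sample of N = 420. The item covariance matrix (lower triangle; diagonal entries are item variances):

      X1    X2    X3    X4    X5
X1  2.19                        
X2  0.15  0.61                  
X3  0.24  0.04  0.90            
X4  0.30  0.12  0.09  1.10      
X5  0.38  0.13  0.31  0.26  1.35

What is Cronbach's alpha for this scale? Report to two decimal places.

Cronbach's alpha = 0.50

sum of item variances = 2.19 + 0.61 + 0.90 + 1.10 + 1.35 = 6.15
Σ_{i<j} σ_ij = 2.02
total variance = 6.15 + 2 × 2.02 = 10.19
α = (k/(k−1))·(1 − sum of item variances/total variance) = (5/4)·(1 − 6.15/10.19) = 0.50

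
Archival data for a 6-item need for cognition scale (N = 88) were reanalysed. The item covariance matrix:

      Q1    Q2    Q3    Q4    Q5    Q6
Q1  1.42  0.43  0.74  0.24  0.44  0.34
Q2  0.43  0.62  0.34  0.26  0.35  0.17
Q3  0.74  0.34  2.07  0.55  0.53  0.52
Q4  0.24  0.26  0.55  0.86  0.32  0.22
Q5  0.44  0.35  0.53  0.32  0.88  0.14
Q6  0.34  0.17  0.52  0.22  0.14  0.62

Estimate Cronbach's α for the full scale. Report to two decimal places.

Cronbach's α = 0.76

sum of item variances = 1.42 + 0.62 + 2.07 + 0.86 + 0.88 + 0.62 = 6.47
Sum of the distinct covariances = 5.59
total variance = 6.47 + 2 × 5.59 = 17.65
α = (k/(k−1))·(1 − sum of item variances/total variance) = (6/5)·(1 − 6.47/17.65) = 0.76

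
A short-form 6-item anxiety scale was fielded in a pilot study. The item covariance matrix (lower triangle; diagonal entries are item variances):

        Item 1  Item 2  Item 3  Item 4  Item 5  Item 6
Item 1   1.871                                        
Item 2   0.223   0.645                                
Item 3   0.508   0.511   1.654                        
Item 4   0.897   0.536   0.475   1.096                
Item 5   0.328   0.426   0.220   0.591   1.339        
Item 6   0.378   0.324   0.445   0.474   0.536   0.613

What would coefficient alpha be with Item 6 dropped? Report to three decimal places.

coefficient alpha = 0.735

Remaining items: Item 1, Item 2, Item 3, Item 4, Item 5 (k = 5).
sum of item variances = 1.871 + 0.645 + 1.654 + 1.096 + 1.339 = 6.605
total variance = 6.605 + 2 × 4.715 = 16.035
α (item deleted) = (5/4)·(1 − 6.605/16.035) = 0.735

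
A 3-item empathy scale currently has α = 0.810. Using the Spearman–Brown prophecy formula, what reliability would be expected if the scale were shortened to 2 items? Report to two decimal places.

predicted reliability = 0.74

Length factor m = 2/3 = 0.6667
α' = m·α / (1 − (1−m)·α)
   = 2/3 × 0.810 / (1 − (1 − 2/3) × 0.810)
   = 0.5400 / 0.7300 = 0.74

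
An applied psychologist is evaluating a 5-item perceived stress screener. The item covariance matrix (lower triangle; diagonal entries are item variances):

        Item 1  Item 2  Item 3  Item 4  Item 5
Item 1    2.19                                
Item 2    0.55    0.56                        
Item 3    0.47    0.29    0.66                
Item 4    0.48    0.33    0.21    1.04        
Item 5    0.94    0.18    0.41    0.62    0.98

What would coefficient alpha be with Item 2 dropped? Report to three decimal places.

coefficient alpha = 0.750

Remaining items: Item 1, Item 3, Item 4, Item 5 (k = 4).
Σσ²ᵢ = 2.19 + 0.66 + 1.04 + 0.98 = 4.87
Var(T) = 4.87 + 2 × 3.13 = 11.13
α (item deleted) = (4/3)·(1 − 4.87/11.13) = 0.750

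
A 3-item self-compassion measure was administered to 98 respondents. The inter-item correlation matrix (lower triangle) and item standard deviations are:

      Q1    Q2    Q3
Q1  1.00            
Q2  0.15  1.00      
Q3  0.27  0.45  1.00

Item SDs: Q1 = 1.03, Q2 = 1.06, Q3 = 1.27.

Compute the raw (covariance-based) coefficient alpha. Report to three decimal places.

Σσ²ᵢ = 1.03² + 1.06² + 1.27² = 3.7974
Covariances σ_ij = r_ij · s_i · s_j:
  σ(Q1,Q2) = 0.15 × 1.03 × 1.06 = 0.1638
  σ(Q1,Q3) = 0.27 × 1.03 × 1.27 = 0.3532
  σ(Q2,Q3) = 0.45 × 1.06 × 1.27 = 0.6058
σ²_T = Σσ²ᵢ + 2·Σσ_ij = 3.7974 + 2 × 1.1228 = 6.0430
α = (3/2)·(1 − 3.7974/6.0430) = 0.557

coefficient alpha = 0.557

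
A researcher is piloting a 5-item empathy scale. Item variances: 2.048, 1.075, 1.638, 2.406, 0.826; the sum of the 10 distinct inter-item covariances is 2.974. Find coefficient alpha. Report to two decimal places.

α = 0.53

Σσ²ᵢ = 2.048 + 1.075 + 1.638 + 2.406 + 0.826 = 7.993
Sum of distinct covariances = 2.974
Var(T) = Σσ²ᵢ + 2·Σcov = 7.993 + 2 × 2.974 = 13.941
α = (5/4)·(1 − 7.993/13.941) = 0.53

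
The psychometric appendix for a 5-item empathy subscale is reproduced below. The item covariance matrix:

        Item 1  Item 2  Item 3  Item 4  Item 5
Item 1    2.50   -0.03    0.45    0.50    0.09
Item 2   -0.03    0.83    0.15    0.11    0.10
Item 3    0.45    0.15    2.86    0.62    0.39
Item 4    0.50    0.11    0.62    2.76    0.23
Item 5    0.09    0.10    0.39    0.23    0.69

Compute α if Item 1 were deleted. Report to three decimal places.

Remaining items: Item 2, Item 3, Item 4, Item 5 (k = 4).
Σσᵢ² = 0.83 + 2.86 + 2.76 + 0.69 = 7.14
σ²_total = 7.14 + 2 × 1.60 = 10.34
α (item deleted) = (4/3)·(1 − 7.14/10.34) = 0.413

α = 0.413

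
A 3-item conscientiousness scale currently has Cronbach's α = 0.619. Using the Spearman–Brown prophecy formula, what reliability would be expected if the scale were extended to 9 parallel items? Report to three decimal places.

Length factor m = 9/3 = 3.0000
α' = m·α / (1 + (m−1)·α)
   = 9/3 × 0.619 / (1 + (9/3 − 1) × 0.619)
   = 1.8570 / 2.2380 = 0.830

predicted reliability = 0.830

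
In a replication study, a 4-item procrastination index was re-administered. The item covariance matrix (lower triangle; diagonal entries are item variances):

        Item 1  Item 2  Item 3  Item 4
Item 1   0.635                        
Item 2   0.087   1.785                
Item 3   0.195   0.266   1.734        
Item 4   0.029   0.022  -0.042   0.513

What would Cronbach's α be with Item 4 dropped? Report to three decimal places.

Cronbach's α = 0.313

Remaining items: Item 1, Item 2, Item 3 (k = 3).
sum of item variances = 0.635 + 1.785 + 1.734 = 4.154
Var(T) = 4.154 + 2 × 0.548 = 5.250
α (item deleted) = (3/2)·(1 − 4.154/5.250) = 0.313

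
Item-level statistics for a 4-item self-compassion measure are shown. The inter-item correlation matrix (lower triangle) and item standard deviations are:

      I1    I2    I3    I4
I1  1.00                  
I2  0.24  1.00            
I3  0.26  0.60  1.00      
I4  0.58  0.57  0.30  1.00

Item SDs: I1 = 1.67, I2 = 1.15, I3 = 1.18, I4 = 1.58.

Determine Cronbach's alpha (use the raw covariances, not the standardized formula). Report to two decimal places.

Σσ²ᵢ = 1.67² + 1.15² + 1.18² + 1.58² = 8.0002
Covariances σ_ij = r_ij · s_i · s_j:
  σ(I1,I2) = 0.24 × 1.67 × 1.15 = 0.4609
  σ(I1,I3) = 0.26 × 1.67 × 1.18 = 0.5124
  σ(I1,I4) = 0.58 × 1.67 × 1.58 = 1.5304
  σ(I2,I3) = 0.60 × 1.15 × 1.18 = 0.8142
  σ(I2,I4) = 0.57 × 1.15 × 1.58 = 1.0357
  σ(I3,I4) = 0.30 × 1.18 × 1.58 = 0.5593
σ²_T = Σσ²ᵢ + 2·Σσ_ij = 8.0002 + 2 × 4.9129 = 17.8260
α = (4/3)·(1 − 8.0002/17.8260) = 0.73

α = 0.73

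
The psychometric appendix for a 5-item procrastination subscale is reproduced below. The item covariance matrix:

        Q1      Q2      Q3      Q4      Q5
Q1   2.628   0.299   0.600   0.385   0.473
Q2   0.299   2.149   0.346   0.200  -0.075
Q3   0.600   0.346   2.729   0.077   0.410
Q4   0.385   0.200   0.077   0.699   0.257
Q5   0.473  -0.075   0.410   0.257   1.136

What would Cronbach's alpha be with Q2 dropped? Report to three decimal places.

Remaining items: Q1, Q3, Q4, Q5 (k = 4).
sum of item variances = 2.628 + 2.729 + 0.699 + 1.136 = 7.192
total variance = 7.192 + 2 × 2.202 = 11.596
α (item deleted) = (4/3)·(1 − 7.192/11.596) = 0.506

α = 0.506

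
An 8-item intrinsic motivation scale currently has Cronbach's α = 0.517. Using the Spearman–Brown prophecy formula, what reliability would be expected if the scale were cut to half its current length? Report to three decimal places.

Length factor m = 1/2
α' = m·α / (1 − (1−m)·α)
   = 1/2 × 0.517 / (1 − (1 − 1/2) × 0.517)
   = 0.2585 / 0.7415 = 0.349

predicted reliability = 0.349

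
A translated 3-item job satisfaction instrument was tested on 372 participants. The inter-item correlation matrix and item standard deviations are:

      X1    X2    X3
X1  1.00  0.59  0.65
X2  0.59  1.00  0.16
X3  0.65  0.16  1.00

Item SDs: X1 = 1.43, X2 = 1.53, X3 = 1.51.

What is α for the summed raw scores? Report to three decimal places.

α = 0.718

Σσ²ᵢ = 1.43² + 1.53² + 1.51² = 6.6659
Covariances σ_ij = r_ij · s_i · s_j:
  σ(X1,X2) = 0.59 × 1.43 × 1.53 = 1.2909
  σ(X1,X3) = 0.65 × 1.43 × 1.51 = 1.4035
  σ(X2,X3) = 0.16 × 1.53 × 1.51 = 0.3696
σ²_T = Σσ²ᵢ + 2·Σσ_ij = 6.6659 + 2 × 3.0640 = 12.7939
α = (3/2)·(1 − 6.6659/12.7939) = 0.718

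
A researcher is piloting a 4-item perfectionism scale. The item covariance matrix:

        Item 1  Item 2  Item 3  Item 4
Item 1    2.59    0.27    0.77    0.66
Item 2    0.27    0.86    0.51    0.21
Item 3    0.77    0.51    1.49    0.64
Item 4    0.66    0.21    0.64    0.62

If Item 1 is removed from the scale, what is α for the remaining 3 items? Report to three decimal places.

α = 0.717

Remaining items: Item 2, Item 3, Item 4 (k = 3).
sum of item variances = 0.86 + 1.49 + 0.62 = 2.97
σ²_T = 2.97 + 2 × 1.36 = 5.69
α (item deleted) = (3/2)·(1 − 2.97/5.69) = 0.717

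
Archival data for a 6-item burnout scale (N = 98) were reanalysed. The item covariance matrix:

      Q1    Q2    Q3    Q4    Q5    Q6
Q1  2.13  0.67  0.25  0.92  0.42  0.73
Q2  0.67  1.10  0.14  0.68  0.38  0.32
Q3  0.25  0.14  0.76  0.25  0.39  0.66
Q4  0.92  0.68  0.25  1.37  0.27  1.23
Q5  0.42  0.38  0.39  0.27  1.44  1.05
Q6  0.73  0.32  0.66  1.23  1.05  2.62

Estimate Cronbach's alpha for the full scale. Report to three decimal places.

Σσ²ᵢ = 2.13 + 1.10 + 0.76 + 1.37 + 1.44 + 2.62 = 9.42
Sum of off-diagonal covariances = 8.36
σ²_T = 9.42 + 2 × 8.36 = 26.14
α = (k/(k−1))·(1 − Σσ²ᵢ/σ²_T) = (6/5)·(1 − 9.42/26.14) = 0.768

α = 0.768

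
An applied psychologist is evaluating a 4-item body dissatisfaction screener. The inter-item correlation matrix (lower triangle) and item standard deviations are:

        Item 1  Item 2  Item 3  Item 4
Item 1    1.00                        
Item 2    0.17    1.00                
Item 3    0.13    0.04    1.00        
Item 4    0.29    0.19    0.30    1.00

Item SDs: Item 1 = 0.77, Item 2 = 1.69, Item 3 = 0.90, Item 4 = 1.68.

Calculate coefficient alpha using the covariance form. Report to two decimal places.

Σσ²ᵢ = 0.77² + 1.69² + 0.90² + 1.68² = 7.0814
Covariances σ_ij = r_ij · s_i · s_j:
  σ(Item 1,Item 2) = 0.17 × 0.77 × 1.69 = 0.2212
  σ(Item 1,Item 3) = 0.13 × 0.77 × 0.90 = 0.0901
  σ(Item 1,Item 4) = 0.29 × 0.77 × 1.68 = 0.3751
  σ(Item 2,Item 3) = 0.04 × 1.69 × 0.90 = 0.0608
  σ(Item 2,Item 4) = 0.19 × 1.69 × 1.68 = 0.5394
  σ(Item 3,Item 4) = 0.30 × 0.90 × 1.68 = 0.4536
σ²_T = Σσ²ᵢ + 2·Σσ_ij = 7.0814 + 2 × 1.7402 = 10.5618
α = (4/3)·(1 − 7.0814/10.5618) = 0.44

α = 0.44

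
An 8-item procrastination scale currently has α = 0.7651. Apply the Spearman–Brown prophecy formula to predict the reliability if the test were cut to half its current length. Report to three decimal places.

predicted reliability = 0.620

Length factor m = 1/2
α' = m·α / (1 − (1−m)·α)
   = 1/2 × 0.7651 / (1 − (1 − 1/2) × 0.7651)
   = 0.3826 / 0.6175 = 0.620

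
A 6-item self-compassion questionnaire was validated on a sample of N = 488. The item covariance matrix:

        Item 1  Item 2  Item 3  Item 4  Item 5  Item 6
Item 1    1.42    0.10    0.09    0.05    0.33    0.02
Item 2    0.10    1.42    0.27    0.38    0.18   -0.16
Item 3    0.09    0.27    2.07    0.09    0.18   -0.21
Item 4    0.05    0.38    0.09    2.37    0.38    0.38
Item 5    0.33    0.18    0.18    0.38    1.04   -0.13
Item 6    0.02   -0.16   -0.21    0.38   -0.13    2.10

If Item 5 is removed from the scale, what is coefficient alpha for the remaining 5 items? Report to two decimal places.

coefficient alpha = 0.22

Remaining items: Item 1, Item 2, Item 3, Item 4, Item 6 (k = 5).
Σσᵢ² = 1.42 + 1.42 + 2.07 + 2.37 + 2.10 = 9.38
σ²_T = 9.38 + 2 × 1.01 = 11.40
α (item deleted) = (5/4)·(1 − 9.38/11.40) = 0.22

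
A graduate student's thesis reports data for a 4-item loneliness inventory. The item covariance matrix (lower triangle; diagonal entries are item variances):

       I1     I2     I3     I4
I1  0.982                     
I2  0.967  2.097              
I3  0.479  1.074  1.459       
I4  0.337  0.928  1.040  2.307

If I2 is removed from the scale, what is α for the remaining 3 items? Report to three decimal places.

Remaining items: I1, I3, I4 (k = 3).
sum of item variances = 0.982 + 1.459 + 2.307 = 4.748
total variance = 4.748 + 2 × 1.856 = 8.460
α (item deleted) = (3/2)·(1 − 4.748/8.460) = 0.658

α = 0.658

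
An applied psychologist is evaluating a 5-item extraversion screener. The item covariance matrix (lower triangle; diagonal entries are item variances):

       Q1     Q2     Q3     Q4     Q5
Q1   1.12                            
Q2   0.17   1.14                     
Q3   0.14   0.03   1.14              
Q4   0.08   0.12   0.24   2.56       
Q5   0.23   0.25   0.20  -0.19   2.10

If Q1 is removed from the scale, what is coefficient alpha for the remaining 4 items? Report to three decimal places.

Remaining items: Q2, Q3, Q4, Q5 (k = 4).
Σσ²ᵢ = 1.14 + 1.14 + 2.56 + 2.10 = 6.94
σ²_total = 6.94 + 2 × 0.65 = 8.24
α (item deleted) = (4/3)·(1 − 6.94/8.24) = 0.210

coefficient alpha = 0.210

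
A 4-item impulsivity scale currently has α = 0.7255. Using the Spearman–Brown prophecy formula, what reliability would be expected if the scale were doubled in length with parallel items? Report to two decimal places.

predicted reliability = 0.84

Length factor m = 2
α' = m·α / (1 + (m−1)·α)
   = 2 × 0.7255 / (1 + (2 − 1) × 0.7255)
   = 1.4510 / 1.7255 = 0.84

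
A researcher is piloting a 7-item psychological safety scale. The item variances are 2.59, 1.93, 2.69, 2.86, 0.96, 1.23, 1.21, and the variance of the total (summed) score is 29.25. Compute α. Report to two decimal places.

Σσ²ᵢ = 2.59 + 1.93 + 2.69 + 2.86 + 0.96 + 1.23 + 1.21 = 13.47
α = (k/(k−1))·(1 − Σσ²ᵢ/σ²_T) = (7/6)·(1 − 13.47/29.25) = 0.63

α = 0.63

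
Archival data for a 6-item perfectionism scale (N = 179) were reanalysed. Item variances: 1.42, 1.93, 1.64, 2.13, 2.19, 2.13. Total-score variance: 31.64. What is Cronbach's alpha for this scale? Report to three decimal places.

α = 0.766

Σσᵢ² = 1.42 + 1.93 + 1.64 + 2.13 + 2.19 + 2.13 = 11.44
α = (k/(k−1))·(1 − Σσᵢ²/σ²_total) = (6/5)·(1 − 11.44/31.64) = 0.766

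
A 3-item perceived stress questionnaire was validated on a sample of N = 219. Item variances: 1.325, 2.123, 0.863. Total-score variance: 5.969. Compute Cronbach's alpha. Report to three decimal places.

Cronbach's alpha = 0.417

sum of item variances = 1.325 + 2.123 + 0.863 = 4.311
α = (k/(k−1))·(1 − sum of item variances/Var(T)) = (3/2)·(1 − 4.311/5.969) = 0.417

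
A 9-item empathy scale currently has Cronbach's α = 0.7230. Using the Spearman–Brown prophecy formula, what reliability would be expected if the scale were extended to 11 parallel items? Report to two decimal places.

Length factor m = 11/9 = 1.2222
α' = m·α / (1 + (m−1)·α)
   = 11/9 × 0.7230 / (1 + (11/9 − 1) × 0.7230)
   = 0.8837 / 1.1607 = 0.76

predicted reliability = 0.76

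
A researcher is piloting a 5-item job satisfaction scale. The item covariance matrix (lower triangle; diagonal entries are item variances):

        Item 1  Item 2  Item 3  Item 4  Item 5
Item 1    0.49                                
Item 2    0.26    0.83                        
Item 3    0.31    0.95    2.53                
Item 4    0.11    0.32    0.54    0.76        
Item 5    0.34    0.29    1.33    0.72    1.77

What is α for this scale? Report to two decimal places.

Σσ²ᵢ = 0.49 + 0.83 + 2.53 + 0.76 + 1.77 = 6.38
Sum of off-diagonal covariances = 5.17
total variance = 6.38 + 2 × 5.17 = 16.72
α = (k/(k−1))·(1 − Σσ²ᵢ/total variance) = (5/4)·(1 − 6.38/16.72) = 0.77

α = 0.77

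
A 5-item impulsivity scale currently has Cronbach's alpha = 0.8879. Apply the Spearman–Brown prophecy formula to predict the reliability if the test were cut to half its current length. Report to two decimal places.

predicted reliability = 0.80

Length factor m = 1/2
α' = m·α / (1 − (1−m)·α)
   = 1/2 × 0.8879 / (1 − (1 − 1/2) × 0.8879)
   = 0.4440 / 0.5560 = 0.80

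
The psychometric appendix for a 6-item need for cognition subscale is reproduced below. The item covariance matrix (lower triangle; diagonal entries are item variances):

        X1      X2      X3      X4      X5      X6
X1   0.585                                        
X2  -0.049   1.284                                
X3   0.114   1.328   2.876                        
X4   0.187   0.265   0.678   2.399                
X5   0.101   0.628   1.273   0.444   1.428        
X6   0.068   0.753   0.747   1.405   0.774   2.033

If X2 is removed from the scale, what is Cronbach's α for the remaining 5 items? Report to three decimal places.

α = 0.693

Remaining items: X1, X3, X4, X5, X6 (k = 5).
sum of item variances = 0.585 + 2.876 + 2.399 + 1.428 + 2.033 = 9.321
σ²_total = 9.321 + 2 × 5.791 = 20.903
α (item deleted) = (5/4)·(1 − 9.321/20.903) = 0.693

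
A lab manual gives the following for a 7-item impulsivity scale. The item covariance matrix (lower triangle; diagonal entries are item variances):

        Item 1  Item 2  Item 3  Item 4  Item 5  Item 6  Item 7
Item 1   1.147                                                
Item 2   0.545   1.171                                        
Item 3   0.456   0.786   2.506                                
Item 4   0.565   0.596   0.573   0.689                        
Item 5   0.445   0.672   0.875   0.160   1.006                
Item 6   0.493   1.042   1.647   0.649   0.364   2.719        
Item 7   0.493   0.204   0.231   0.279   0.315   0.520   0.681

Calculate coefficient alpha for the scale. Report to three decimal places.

sum of item variances = 1.147 + 1.171 + 2.506 + 0.689 + 1.006 + 2.719 + 0.681 = 9.919
Σ_{i<j} σ_ij = 11.910
σ²_T = 9.919 + 2 × 11.910 = 33.739
α = (k/(k−1))·(1 − sum of item variances/σ²_T) = (7/6)·(1 − 9.919/33.739) = 0.824

coefficient alpha = 0.824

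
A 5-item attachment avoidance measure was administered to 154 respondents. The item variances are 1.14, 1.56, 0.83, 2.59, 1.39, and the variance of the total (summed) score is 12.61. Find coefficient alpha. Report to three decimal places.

α = 0.506

Σσᵢ² = 1.14 + 1.56 + 0.83 + 2.59 + 1.39 = 7.51
α = (k/(k−1))·(1 − Σσᵢ²/σ²_T) = (5/4)·(1 − 7.51/12.61) = 0.506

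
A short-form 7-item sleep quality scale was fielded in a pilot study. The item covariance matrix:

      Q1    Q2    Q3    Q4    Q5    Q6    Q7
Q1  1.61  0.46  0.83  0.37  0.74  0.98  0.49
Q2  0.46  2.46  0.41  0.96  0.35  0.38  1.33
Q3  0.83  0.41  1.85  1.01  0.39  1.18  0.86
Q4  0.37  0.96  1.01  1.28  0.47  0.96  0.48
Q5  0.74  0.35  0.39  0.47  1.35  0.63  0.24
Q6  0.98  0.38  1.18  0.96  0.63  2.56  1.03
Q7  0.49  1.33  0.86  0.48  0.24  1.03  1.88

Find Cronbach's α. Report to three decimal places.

Cronbach's α = 0.807

Σσ²ᵢ = 1.61 + 2.46 + 1.85 + 1.28 + 1.35 + 2.56 + 1.88 = 12.99
Σ_{i<j} σ_ij = 14.55
Var(T) = 12.99 + 2 × 14.55 = 42.09
α = (k/(k−1))·(1 − Σσ²ᵢ/Var(T)) = (7/6)·(1 − 12.99/42.09) = 0.807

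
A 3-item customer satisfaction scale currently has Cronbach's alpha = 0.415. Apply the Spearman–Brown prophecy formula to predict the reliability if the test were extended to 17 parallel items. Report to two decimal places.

Length factor m = 17/3 = 5.6667
α' = m·α / (1 + (m−1)·α)
   = 17/3 × 0.415 / (1 + (17/3 − 1) × 0.415)
   = 2.3517 / 2.9367 = 0.80

predicted reliability = 0.80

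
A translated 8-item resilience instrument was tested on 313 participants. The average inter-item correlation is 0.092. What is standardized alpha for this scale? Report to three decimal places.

Standardized α = k·r̄ / (1 + (k−1)·r̄) = 8 × 0.092 / (1 + 7 × 0.092)
  = 0.7360 / 1.6440 = 0.448

α = 0.448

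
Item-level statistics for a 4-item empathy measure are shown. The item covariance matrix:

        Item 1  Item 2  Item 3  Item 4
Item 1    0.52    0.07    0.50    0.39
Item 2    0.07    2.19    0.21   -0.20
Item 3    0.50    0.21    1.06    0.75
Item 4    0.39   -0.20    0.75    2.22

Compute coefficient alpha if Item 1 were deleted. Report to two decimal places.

α = 0.33

Remaining items: Item 2, Item 3, Item 4 (k = 3).
Σσ²ᵢ = 2.19 + 1.06 + 2.22 = 5.47
σ²_T = 5.47 + 2 × 0.76 = 6.99
α (item deleted) = (3/2)·(1 − 5.47/6.99) = 0.33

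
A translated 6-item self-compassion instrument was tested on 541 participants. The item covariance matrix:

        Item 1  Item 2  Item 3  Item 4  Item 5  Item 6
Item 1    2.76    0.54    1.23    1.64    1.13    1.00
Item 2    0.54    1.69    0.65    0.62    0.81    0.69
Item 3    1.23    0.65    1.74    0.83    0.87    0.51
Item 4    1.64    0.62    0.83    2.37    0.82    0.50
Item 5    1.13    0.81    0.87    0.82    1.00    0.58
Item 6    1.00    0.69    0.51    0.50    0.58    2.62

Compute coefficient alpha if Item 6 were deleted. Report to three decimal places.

α = 0.821

Remaining items: Item 1, Item 2, Item 3, Item 4, Item 5 (k = 5).
ΣVar(i) = 2.76 + 1.69 + 1.74 + 2.37 + 1.00 = 9.56
total variance = 9.56 + 2 × 9.14 = 27.84
α (item deleted) = (5/4)·(1 − 9.56/27.84) = 0.821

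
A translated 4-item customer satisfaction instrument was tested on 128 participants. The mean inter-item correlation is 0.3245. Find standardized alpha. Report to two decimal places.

α = 0.66

Standardized α = k·r̄ / (1 + (k−1)·r̄) = 4 × 0.3245 / (1 + 3 × 0.3245)
  = 1.2980 / 1.9735 = 0.66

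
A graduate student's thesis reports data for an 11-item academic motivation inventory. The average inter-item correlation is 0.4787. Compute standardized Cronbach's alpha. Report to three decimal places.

Standardized α = k·r̄ / (1 + (k−1)·r̄) = 11 × 0.4787 / (1 + 10 × 0.4787)
  = 5.2657 / 5.7870 = 0.910

α = 0.910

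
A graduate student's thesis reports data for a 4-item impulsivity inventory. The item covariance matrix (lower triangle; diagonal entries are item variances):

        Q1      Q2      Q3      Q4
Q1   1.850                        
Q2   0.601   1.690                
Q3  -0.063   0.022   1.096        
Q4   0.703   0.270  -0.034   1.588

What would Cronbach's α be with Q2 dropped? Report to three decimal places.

Cronbach's α = 0.316

Remaining items: Q1, Q3, Q4 (k = 3).
Σσ²ᵢ = 1.850 + 1.096 + 1.588 = 4.534
σ²_T = 4.534 + 2 × 0.606 = 5.746
α (item deleted) = (3/2)·(1 − 4.534/5.746) = 0.316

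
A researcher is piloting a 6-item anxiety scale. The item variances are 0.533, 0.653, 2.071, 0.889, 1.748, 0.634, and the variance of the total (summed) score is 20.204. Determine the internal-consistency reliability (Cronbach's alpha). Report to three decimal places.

Σσᵢ² = 0.533 + 0.653 + 2.071 + 0.889 + 1.748 + 0.634 = 6.528
α = (k/(k−1))·(1 − Σσᵢ²/σ²_total) = (6/5)·(1 − 6.528/20.204) = 0.812

Cronbach's alpha = 0.812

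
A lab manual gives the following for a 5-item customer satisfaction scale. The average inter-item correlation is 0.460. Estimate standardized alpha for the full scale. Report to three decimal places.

α = 0.810

Standardized α = k·r̄ / (1 + (k−1)·r̄) = 5 × 0.460 / (1 + 4 × 0.460)
  = 2.3000 / 2.8400 = 0.810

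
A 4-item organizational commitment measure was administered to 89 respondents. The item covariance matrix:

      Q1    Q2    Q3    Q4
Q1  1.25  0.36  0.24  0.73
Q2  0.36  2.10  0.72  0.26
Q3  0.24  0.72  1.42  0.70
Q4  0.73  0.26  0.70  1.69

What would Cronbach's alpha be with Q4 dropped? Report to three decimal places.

α = 0.534

Remaining items: Q1, Q2, Q3 (k = 3).
Σσᵢ² = 1.25 + 2.10 + 1.42 = 4.77
σ²_T = 4.77 + 2 × 1.32 = 7.41
α (item deleted) = (3/2)·(1 − 4.77/7.41) = 0.534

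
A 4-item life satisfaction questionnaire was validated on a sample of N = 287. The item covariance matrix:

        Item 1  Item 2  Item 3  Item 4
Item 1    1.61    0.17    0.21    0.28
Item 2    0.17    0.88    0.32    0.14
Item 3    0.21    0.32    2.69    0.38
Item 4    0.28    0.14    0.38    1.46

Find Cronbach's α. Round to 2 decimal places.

Cronbach's α = 0.41

sum of item variances = 1.61 + 0.88 + 2.69 + 1.46 = 6.64
Sum of the distinct covariances = 1.50
σ²_T = 6.64 + 2 × 1.50 = 9.64
α = (k/(k−1))·(1 − sum of item variances/σ²_T) = (4/3)·(1 − 6.64/9.64) = 0.41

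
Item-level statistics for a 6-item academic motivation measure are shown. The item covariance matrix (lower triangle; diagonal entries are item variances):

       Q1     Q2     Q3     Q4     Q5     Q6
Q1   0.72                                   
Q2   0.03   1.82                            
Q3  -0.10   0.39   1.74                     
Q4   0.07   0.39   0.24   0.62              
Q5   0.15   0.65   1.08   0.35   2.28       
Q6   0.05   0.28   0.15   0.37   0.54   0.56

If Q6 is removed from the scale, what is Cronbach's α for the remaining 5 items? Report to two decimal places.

Remaining items: Q1, Q2, Q3, Q4, Q5 (k = 5).
sum of item variances = 0.72 + 1.82 + 1.74 + 0.62 + 2.28 = 7.18
σ²_T = 7.18 + 2 × 3.25 = 13.68
α (item deleted) = (5/4)·(1 − 7.18/13.68) = 0.59

Cronbach's α = 0.59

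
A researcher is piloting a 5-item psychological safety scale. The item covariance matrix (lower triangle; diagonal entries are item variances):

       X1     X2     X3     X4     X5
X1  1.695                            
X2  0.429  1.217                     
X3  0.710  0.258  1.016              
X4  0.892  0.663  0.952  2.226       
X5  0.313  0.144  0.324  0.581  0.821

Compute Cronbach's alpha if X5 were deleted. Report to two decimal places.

Cronbach's alpha = 0.75

Remaining items: X1, X2, X3, X4 (k = 4).
Σσᵢ² = 1.695 + 1.217 + 1.016 + 2.226 = 6.154
total variance = 6.154 + 2 × 3.904 = 13.962
α (item deleted) = (4/3)·(1 − 6.154/13.962) = 0.75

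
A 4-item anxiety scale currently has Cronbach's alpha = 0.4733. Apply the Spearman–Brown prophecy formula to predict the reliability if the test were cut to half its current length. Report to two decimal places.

predicted reliability = 0.31

Length factor m = 1/2
α' = m·α / (1 − (1−m)·α)
   = 1/2 × 0.4733 / (1 − (1 − 1/2) × 0.4733)
   = 0.2366 / 0.7633 = 0.31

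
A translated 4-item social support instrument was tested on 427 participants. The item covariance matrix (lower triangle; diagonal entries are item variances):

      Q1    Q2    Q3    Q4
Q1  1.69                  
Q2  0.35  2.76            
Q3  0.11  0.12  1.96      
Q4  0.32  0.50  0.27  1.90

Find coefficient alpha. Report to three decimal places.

α = 0.382

sum of item variances = 1.69 + 2.76 + 1.96 + 1.90 = 8.31
Sum of off-diagonal covariances = 1.67
total variance = 8.31 + 2 × 1.67 = 11.65
α = (k/(k−1))·(1 − sum of item variances/total variance) = (4/3)·(1 − 8.31/11.65) = 0.382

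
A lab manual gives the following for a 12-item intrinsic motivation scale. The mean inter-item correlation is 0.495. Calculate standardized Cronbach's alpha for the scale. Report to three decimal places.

Standardized α = k·r̄ / (1 + (k−1)·r̄) = 12 × 0.495 / (1 + 11 × 0.495)
  = 5.9400 / 6.4450 = 0.922

standardized Cronbach's alpha = 0.922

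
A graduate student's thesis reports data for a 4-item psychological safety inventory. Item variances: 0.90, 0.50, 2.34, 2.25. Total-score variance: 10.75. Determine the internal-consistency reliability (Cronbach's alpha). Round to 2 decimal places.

Cronbach's alpha = 0.59

Σσ²ᵢ = 0.90 + 0.50 + 2.34 + 2.25 = 5.99
α = (k/(k−1))·(1 − Σσ²ᵢ/Var(T)) = (4/3)·(1 − 5.99/10.75) = 0.59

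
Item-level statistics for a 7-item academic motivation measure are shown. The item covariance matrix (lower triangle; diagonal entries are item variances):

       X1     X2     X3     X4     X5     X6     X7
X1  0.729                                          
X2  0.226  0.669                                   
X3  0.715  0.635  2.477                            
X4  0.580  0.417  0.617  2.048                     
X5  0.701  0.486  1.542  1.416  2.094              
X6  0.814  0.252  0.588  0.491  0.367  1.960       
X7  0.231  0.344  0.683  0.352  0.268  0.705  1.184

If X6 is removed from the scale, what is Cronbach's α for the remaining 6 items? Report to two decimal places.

Remaining items: X1, X2, X3, X4, X5, X7 (k = 6).
Σσᵢ² = 0.729 + 0.669 + 2.477 + 2.048 + 2.094 + 1.184 = 9.201
total variance = 9.201 + 2 × 9.213 = 27.627
α (item deleted) = (6/5)·(1 − 9.201/27.627) = 0.80

α = 0.80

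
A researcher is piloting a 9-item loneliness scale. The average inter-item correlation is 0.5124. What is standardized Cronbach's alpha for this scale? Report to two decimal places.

Standardized α = k·r̄ / (1 + (k−1)·r̄) = 9 × 0.5124 / (1 + 8 × 0.5124)
  = 4.6116 / 5.0992 = 0.90

standardized Cronbach's alpha = 0.90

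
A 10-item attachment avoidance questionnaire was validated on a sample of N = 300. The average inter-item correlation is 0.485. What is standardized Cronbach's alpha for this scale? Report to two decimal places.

Standardized α = k·r̄ / (1 + (k−1)·r̄) = 10 × 0.485 / (1 + 9 × 0.485)
  = 4.8500 / 5.3650 = 0.90

standardized Cronbach's alpha = 0.90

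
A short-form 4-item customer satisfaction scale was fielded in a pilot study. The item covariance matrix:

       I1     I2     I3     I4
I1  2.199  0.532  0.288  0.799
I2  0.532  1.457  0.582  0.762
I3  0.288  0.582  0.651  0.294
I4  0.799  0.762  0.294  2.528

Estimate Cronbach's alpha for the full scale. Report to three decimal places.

Cronbach's alpha = 0.651

Σσ²ᵢ = 2.199 + 1.457 + 0.651 + 2.528 = 6.835
Sum of the distinct covariances = 3.257
σ²_T = 6.835 + 2 × 3.257 = 13.349
α = (k/(k−1))·(1 − Σσ²ᵢ/σ²_T) = (4/3)·(1 − 6.835/13.349) = 0.651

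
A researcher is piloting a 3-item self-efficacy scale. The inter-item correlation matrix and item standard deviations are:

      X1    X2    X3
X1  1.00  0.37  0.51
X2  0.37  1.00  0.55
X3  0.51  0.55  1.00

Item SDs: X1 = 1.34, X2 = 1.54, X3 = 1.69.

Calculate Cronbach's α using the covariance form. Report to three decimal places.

Σσ²ᵢ = 1.34² + 1.54² + 1.69² = 7.0233
Covariances σ_ij = r_ij · s_i · s_j:
  σ(X1,X2) = 0.37 × 1.34 × 1.54 = 0.7635
  σ(X1,X3) = 0.51 × 1.34 × 1.69 = 1.1549
  σ(X2,X3) = 0.55 × 1.54 × 1.69 = 1.4314
σ²_T = Σσ²ᵢ + 2·Σσ_ij = 7.0233 + 2 × 3.3498 = 13.7229
α = (3/2)·(1 − 7.0233/13.7229) = 0.732

α = 0.732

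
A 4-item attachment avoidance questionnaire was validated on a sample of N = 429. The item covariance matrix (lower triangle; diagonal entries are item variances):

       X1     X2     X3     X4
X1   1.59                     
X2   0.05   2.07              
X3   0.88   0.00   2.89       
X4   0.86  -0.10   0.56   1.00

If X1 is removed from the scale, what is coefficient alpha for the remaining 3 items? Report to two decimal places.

α = 0.20

Remaining items: X2, X3, X4 (k = 3).
Σσ²ᵢ = 2.07 + 2.89 + 1.00 = 5.96
σ²_total = 5.96 + 2 × 0.46 = 6.88
α (item deleted) = (3/2)·(1 − 5.96/6.88) = 0.20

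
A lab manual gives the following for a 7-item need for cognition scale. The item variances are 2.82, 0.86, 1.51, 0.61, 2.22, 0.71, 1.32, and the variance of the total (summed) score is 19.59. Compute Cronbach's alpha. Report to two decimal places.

Σσ²ᵢ = 2.82 + 0.86 + 1.51 + 0.61 + 2.22 + 0.71 + 1.32 = 10.05
α = (k/(k−1))·(1 − Σσ²ᵢ/Var(T)) = (7/6)·(1 − 10.05/19.59) = 0.57

α = 0.57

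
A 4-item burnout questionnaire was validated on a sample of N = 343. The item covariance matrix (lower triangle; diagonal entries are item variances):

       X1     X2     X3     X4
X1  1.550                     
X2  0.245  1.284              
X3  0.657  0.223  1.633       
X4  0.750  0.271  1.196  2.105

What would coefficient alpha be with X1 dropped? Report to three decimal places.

coefficient alpha = 0.603

Remaining items: X2, X3, X4 (k = 3).
Σσ²ᵢ = 1.284 + 1.633 + 2.105 = 5.022
σ²_T = 5.022 + 2 × 1.690 = 8.402
α (item deleted) = (3/2)·(1 − 5.022/8.402) = 0.603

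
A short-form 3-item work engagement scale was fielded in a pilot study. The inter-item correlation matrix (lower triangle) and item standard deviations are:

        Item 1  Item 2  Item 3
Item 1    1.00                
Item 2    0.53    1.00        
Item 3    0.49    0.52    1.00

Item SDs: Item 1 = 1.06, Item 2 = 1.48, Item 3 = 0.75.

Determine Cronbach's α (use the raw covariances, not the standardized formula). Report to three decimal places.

Σσ²ᵢ = 1.06² + 1.48² + 0.75² = 3.8765
Covariances σ_ij = r_ij · s_i · s_j:
  σ(Item 1,Item 2) = 0.53 × 1.06 × 1.48 = 0.8315
  σ(Item 1,Item 3) = 0.49 × 1.06 × 0.75 = 0.3895
  σ(Item 2,Item 3) = 0.52 × 1.48 × 0.75 = 0.5772
σ²_T = Σσ²ᵢ + 2·Σσ_ij = 3.8765 + 2 × 1.7982 = 7.4729
α = (3/2)·(1 − 3.8765/7.4729) = 0.722

Cronbach's α = 0.722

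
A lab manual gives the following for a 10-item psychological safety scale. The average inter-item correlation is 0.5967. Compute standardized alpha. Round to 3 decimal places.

standardized alpha = 0.937

Standardized α = k·r̄ / (1 + (k−1)·r̄) = 10 × 0.5967 / (1 + 9 × 0.5967)
  = 5.9670 / 6.3703 = 0.937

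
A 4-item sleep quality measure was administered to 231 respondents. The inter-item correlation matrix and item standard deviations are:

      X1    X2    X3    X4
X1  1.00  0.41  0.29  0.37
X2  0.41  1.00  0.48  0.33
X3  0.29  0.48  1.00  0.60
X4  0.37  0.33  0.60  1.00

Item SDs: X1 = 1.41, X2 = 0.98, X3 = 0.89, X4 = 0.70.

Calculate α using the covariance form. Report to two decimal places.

Σσ²ᵢ = 1.41² + 0.98² + 0.89² + 0.70² = 4.2306
Covariances σ_ij = r_ij · s_i · s_j:
  σ(X1,X2) = 0.41 × 1.41 × 0.98 = 0.5665
  σ(X1,X3) = 0.29 × 1.41 × 0.89 = 0.3639
  σ(X1,X4) = 0.37 × 1.41 × 0.70 = 0.3652
  σ(X2,X3) = 0.48 × 0.98 × 0.89 = 0.4187
  σ(X2,X4) = 0.33 × 0.98 × 0.70 = 0.2264
  σ(X3,X4) = 0.60 × 0.89 × 0.70 = 0.3738
σ²_T = Σσ²ᵢ + 2·Σσ_ij = 4.2306 + 2 × 2.3145 = 8.8596
α = (4/3)·(1 − 4.2306/8.8596) = 0.70

α = 0.70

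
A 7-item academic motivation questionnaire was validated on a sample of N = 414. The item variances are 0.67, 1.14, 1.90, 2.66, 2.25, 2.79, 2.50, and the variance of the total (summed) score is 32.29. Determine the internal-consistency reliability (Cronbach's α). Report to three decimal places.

α = 0.664

Σσ²ᵢ = 0.67 + 1.14 + 1.90 + 2.66 + 2.25 + 2.79 + 2.50 = 13.91
α = (k/(k−1))·(1 − Σσ²ᵢ/Var(T)) = (7/6)·(1 − 13.91/32.29) = 0.664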